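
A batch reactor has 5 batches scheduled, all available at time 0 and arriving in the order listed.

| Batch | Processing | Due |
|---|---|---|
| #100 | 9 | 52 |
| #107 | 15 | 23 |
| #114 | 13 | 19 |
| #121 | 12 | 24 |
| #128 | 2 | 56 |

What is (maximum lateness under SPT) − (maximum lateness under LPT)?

SPT (increasing processing time): #128 #100 #121 #114 #107.
#128: 0→2, due 56, lateness -54
#100: 2→11, due 52, lateness -41
#121: 11→23, due 24, lateness -1
#114: 23→36, due 19, lateness 17
#107: 36→51, due 23, lateness 28
Maximum = 28.
LPT (decreasing processing time): #107 #114 #121 #100 #128.
#107: 0→15, due 23, lateness -8
#114: 15→28, due 19, lateness 9
#121: 28→40, due 24, lateness 16
#100: 40→49, due 52, lateness -3
#128: 49→51, due 56, lateness -5
Maximum = 16.
Difference = 28 − 16 = 12.

12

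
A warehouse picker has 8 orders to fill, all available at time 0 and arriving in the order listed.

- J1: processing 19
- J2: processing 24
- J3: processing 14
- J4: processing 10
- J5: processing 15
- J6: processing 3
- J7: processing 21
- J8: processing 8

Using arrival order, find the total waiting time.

459

FIFO (arrival order): J1 J2 J3 J4 J5 J6 J7 J8.
J1: waits 0, runs 0→19
J2: waits 19, runs 19→43
J3: waits 43, runs 43→57
J4: waits 57, runs 57→67
J5: waits 67, runs 67→82
J6: waits 82, runs 82→85
J7: waits 85, runs 85→106
J8: waits 106, runs 106→114
Sum = 0+19+43+57+67+82+85+106 = 459.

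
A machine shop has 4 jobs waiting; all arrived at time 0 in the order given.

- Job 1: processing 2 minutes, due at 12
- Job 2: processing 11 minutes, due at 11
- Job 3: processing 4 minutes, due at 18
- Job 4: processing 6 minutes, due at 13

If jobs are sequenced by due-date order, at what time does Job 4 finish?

19

EDD (increasing due date): Job 2 Job 1 Job 4 Job 3.
Job 2: 0→11
Job 1: 11→13
Job 4: 13→19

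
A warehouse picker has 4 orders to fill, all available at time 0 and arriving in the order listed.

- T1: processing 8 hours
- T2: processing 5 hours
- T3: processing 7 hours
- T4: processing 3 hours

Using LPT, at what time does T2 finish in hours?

20

LPT (decreasing processing time): T1 T3 T2 T4.
T1: 0→8
T3: 8→15
T2: 15→20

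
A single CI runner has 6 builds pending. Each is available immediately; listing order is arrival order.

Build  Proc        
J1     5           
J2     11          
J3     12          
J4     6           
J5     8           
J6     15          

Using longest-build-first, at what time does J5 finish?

46

LPT (decreasing processing time): J6 J3 J2 J5 J4 J1.
J6: 0→15
J3: 15→27
J2: 27→38
J5: 38→46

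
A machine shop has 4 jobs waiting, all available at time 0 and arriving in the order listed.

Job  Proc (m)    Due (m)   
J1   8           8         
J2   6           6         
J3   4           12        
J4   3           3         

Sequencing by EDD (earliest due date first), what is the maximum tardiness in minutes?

EDD (increasing due date): J4 J2 J1 J3.
J4: 0→3, due 3, tardiness 0
J2: 3→9, due 6, tardiness 3
J1: 9→17, due 8, tardiness 9
J3: 17→21, due 12, tardiness 9
Maximum = 9.

9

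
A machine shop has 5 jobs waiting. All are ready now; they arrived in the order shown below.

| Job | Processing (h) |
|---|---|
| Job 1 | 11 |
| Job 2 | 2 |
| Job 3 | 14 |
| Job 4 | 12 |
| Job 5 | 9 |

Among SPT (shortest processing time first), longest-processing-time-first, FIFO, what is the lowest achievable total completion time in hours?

117

SPT (increasing processing time): Job 2 Job 5 Job 1 Job 4 Job 3.
Job 2: 0→2
Job 5: 2→11
Job 1: 11→22
Job 4: 22→34
Job 3: 34→48
Sum = 2+11+22+34+48 = 117.
LPT (decreasing processing time): Job 3 Job 4 Job 1 Job 5 Job 2.
Job 3: 0→14
Job 4: 14→26
Job 1: 26→37
Job 5: 37→46
Job 2: 46→48
Sum = 14+26+37+46+48 = 171.
FIFO (arrival order): Job 1 Job 2 Job 3 Job 4 Job 5.
Job 1: 0→11
Job 2: 11→13
Job 3: 13→27
Job 4: 27→39
Job 5: 39→48
Sum = 11+13+27+39+48 = 138.
SPT 117, LPT 171, FIFO 138 → minimum 117.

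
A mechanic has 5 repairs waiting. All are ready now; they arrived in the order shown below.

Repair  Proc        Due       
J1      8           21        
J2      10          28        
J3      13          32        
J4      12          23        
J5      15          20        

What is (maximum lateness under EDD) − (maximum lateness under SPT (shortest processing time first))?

-12

EDD (increasing due date): J5 J1 J4 J2 J3.
J5: 0→15, due 20, lateness -5
J1: 15→23, due 21, lateness 2
J4: 23→35, due 23, lateness 12
J2: 35→45, due 28, lateness 17
J3: 45→58, due 32, lateness 26
Maximum = 26.
SPT (increasing processing time): J1 J2 J4 J3 J5.
J1: 0→8, due 21, lateness -13
J2: 8→18, due 28, lateness -10
J4: 18→30, due 23, lateness 7
J3: 30→43, due 32, lateness 11
J5: 43→58, due 20, lateness 38
Maximum = 38.
Difference = 26 − 38 = -12.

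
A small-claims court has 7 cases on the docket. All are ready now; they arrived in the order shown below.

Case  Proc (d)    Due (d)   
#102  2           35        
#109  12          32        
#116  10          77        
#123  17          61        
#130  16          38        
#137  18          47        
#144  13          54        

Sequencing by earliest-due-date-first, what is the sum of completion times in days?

331

EDD (increasing due date): #109 #102 #130 #137 #144 #123 #116.
#109: 0→12
#102: 12→14
#130: 14→30
#137: 30→48
#144: 48→61
#123: 61→78
#116: 78→88
Sum = 12+14+30+48+61+78+88 = 331.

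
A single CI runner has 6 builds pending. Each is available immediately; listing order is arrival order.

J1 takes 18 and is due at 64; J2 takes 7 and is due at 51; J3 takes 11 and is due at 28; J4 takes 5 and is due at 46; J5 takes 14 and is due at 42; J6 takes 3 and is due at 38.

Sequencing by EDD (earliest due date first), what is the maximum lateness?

-6

EDD (increasing due date): J3 J6 J5 J4 J2 J1.
J3: 0→11, due 28, lateness -17
J6: 11→14, due 38, lateness -24
J5: 14→28, due 42, lateness -14
J4: 28→33, due 46, lateness -13
J2: 33→40, due 51, lateness -11
J1: 40→58, due 64, lateness -6
Maximum = -6.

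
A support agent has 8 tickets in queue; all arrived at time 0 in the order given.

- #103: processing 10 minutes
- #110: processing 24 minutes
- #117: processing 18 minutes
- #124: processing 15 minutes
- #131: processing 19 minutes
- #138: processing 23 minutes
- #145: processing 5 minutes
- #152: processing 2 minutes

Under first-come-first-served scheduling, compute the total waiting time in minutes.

FIFO (arrival order): #103 #110 #117 #124 #131 #138 #145 #152.
#103: waits 0, runs 0→10
#110: waits 10, runs 10→34
#117: waits 34, runs 34→52
#124: waits 52, runs 52→67
#131: waits 67, runs 67→86
#138: waits 86, runs 86→109
#145: waits 109, runs 109→114
#152: waits 114, runs 114→116
Sum = 0+10+34+52+67+86+109+114 = 472.

472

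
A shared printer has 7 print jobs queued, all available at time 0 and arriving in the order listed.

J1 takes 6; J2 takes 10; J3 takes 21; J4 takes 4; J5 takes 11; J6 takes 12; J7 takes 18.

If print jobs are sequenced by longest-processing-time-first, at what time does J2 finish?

LPT (decreasing processing time): J3 J7 J6 J5 J2 J1 J4.
J3: 0→21
J7: 21→39
J6: 39→51
J5: 51→62
J2: 62→72

72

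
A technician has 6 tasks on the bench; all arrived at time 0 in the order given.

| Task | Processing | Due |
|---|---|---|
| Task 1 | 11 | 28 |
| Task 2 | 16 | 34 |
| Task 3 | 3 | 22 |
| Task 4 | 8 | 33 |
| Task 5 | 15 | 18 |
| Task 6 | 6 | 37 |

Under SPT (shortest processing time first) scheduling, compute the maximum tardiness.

SPT (increasing processing time): Task 3 Task 6 Task 4 Task 1 Task 5 Task 2.
Task 3: 0→3, due 22, tardiness 0
Task 6: 3→9, due 37, tardiness 0
Task 4: 9→17, due 33, tardiness 0
Task 1: 17→28, due 28, tardiness 0
Task 5: 28→43, due 18, tardiness 25
Task 2: 43→59, due 34, tardiness 25
Maximum = 25.

25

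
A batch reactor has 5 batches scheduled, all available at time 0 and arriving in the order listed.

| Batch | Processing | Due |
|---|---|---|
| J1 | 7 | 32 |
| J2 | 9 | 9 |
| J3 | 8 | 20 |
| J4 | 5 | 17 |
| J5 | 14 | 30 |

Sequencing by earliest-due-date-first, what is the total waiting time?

EDD (increasing due date): J2 J4 J3 J5 J1.
J2: waits 0, runs 0→9
J4: waits 9, runs 9→14
J3: waits 14, runs 14→22
J5: waits 22, runs 22→36
J1: waits 36, runs 36→43
Sum = 0+9+14+22+36 = 81.

81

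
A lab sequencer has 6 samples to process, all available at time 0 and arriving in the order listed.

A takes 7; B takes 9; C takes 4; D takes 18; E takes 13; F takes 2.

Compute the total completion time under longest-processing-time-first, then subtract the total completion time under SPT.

LPT (decreasing processing time): D E B A C F.
D: 0→18
E: 18→31
B: 31→40
A: 40→47
C: 47→51
F: 51→53
Sum = 18+31+40+47+51+53 = 240.
SPT (increasing processing time): F C A B E D.
F: 0→2
C: 2→6
A: 6→13
B: 13→22
E: 22→35
D: 35→53
Sum = 2+6+13+22+35+53 = 131.
Difference = 240 − 131 = 109.

109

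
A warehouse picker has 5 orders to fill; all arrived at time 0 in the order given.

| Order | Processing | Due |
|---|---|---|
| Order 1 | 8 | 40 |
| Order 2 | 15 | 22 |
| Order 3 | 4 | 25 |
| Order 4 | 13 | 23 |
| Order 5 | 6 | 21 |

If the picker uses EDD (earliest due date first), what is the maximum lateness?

13

EDD (increasing due date): Order 5 Order 2 Order 4 Order 3 Order 1.
Order 5: 0→6, due 21, lateness -15
Order 2: 6→21, due 22, lateness -1
Order 4: 21→34, due 23, lateness 11
Order 3: 34→38, due 25, lateness 13
Order 1: 38→46, due 40, lateness 6
Maximum = 13.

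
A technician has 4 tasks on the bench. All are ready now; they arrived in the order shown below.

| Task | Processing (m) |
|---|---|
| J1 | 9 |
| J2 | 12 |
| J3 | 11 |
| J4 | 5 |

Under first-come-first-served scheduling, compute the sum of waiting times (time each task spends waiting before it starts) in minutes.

FIFO (arrival order): J1 J2 J3 J4.
J1: waits 0, runs 0→9
J2: waits 9, runs 9→21
J3: waits 21, runs 21→32
J4: waits 32, runs 32→37
Sum = 0+9+21+32 = 62.

62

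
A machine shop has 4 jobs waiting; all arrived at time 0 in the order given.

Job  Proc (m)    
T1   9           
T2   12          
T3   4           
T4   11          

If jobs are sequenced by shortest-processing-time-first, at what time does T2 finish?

36

SPT (increasing processing time): T3 T1 T4 T2.
T3: 0→4
T1: 4→13
T4: 13→24
T2: 24→36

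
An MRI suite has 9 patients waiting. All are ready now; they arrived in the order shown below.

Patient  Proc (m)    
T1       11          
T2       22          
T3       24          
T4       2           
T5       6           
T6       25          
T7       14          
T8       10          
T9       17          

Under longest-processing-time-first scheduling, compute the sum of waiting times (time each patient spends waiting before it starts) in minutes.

700

LPT (decreasing processing time): T6 T3 T2 T9 T7 T1 T8 T5 T4.
T6: waits 0, runs 0→25
T3: waits 25, runs 25→49
T2: waits 49, runs 49→71
T9: waits 71, runs 71→88
T7: waits 88, runs 88→102
T1: waits 102, runs 102→113
T8: waits 113, runs 113→123
T5: waits 123, runs 123→129
T4: waits 129, runs 129→131
Sum = 0+25+49+71+88+102+113+123+129 = 700.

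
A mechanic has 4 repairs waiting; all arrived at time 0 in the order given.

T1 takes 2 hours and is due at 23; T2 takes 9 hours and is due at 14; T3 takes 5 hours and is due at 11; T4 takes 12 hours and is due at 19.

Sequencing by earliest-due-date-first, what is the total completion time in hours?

73

EDD (increasing due date): T3 T2 T4 T1.
T3: 0→5
T2: 5→14
T4: 14→26
T1: 26→28
Sum = 5+14+26+28 = 73.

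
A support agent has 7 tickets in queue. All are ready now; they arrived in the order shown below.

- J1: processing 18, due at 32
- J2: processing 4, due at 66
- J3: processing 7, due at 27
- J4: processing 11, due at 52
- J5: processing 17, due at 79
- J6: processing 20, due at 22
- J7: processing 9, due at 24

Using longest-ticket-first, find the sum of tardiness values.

LPT (decreasing processing time): J6 J1 J5 J4 J7 J3 J2.
J6: 0→20, due 22, tardiness 0
J1: 20→38, due 32, tardiness 6
J5: 38→55, due 79, tardiness 0
J4: 55→66, due 52, tardiness 14
J7: 66→75, due 24, tardiness 51
J3: 75→82, due 27, tardiness 55
J2: 82→86, due 66, tardiness 20
Sum = 0+6+0+14+51+55+20 = 146.

146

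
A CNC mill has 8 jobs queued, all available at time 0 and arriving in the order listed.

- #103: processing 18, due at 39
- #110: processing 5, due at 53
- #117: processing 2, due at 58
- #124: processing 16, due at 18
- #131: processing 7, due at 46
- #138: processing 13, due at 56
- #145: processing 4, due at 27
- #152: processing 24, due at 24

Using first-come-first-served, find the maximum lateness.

FIFO (arrival order): #103 #110 #117 #124 #131 #138 #145 #152.
#103: 0→18, due 39, lateness -21
#110: 18→23, due 53, lateness -30
#117: 23→25, due 58, lateness -33
#124: 25→41, due 18, lateness 23
#131: 41→48, due 46, lateness 2
#138: 48→61, due 56, lateness 5
#145: 61→65, due 27, lateness 38
#152: 65→89, due 24, lateness 65
Maximum = 65.

65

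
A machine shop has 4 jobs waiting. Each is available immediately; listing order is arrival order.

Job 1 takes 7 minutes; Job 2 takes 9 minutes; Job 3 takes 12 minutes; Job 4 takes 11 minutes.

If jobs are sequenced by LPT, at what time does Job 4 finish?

23

LPT (decreasing processing time): Job 3 Job 4 Job 2 Job 1.
Job 3: 0→12
Job 4: 12→23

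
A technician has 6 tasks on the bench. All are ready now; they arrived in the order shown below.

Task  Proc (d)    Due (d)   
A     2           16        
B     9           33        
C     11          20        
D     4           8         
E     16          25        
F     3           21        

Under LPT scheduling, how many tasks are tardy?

LPT (decreasing processing time): E C B D F A.
E: 0→16, due 25, tardiness 0
C: 16→27, due 20, tardiness 7
B: 27→36, due 33, tardiness 3
D: 36→40, due 8, tardiness 32
F: 40→43, due 21, tardiness 22
A: 43→45, due 16, tardiness 29
Late tasks: 5.

5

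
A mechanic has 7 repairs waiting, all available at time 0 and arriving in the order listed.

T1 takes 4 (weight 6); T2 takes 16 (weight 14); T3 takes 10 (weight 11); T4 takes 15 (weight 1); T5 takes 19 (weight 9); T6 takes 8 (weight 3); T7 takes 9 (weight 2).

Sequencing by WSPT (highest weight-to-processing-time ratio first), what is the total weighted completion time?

1423

WSPT (decreasing weight/processing-time ratio): T1 T3 T2 T5 T6 T7 T4.
T1: finishes 4, weight 6, w·C = 24
T3: finishes 14, weight 11, w·C = 154
T2: finishes 30, weight 14, w·C = 420
T5: finishes 49, weight 9, w·C = 441
T6: finishes 57, weight 3, w·C = 171
T7: finishes 66, weight 2, w·C = 132
T4: finishes 81, weight 1, w·C = 81
Sum = 24+154+420+441+171+132+81 = 1423.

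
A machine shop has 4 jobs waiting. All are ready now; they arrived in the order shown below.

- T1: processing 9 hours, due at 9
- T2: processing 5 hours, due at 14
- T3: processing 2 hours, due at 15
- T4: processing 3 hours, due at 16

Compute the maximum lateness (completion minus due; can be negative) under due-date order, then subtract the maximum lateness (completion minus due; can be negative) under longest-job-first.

EDD (increasing due date): T1 T2 T3 T4.
T1: 0→9, due 9, lateness 0
T2: 9→14, due 14, lateness 0
T3: 14→16, due 15, lateness 1
T4: 16→19, due 16, lateness 3
Maximum = 3.
LPT (decreasing processing time): T1 T2 T4 T3.
T1: 0→9, due 9, lateness 0
T2: 9→14, due 14, lateness 0
T4: 14→17, due 16, lateness 1
T3: 17→19, due 15, lateness 4
Maximum = 4.
Difference = 3 − 4 = -1.

-1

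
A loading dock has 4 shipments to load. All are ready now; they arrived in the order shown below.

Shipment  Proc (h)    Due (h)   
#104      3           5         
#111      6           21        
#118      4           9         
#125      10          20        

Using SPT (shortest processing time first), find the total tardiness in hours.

SPT (increasing processing time): #104 #118 #111 #125.
#104: 0→3, due 5, tardiness 0
#118: 3→7, due 9, tardiness 0
#111: 7→13, due 21, tardiness 0
#125: 13→23, due 20, tardiness 3
Sum = 0+0+0+3 = 3.

3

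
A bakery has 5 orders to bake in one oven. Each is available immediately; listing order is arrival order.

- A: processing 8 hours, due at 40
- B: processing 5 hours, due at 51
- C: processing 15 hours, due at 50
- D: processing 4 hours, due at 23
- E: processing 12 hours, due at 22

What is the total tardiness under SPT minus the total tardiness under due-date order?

7

SPT (increasing processing time): D B A E C.
D: 0→4, due 23, tardiness 0
B: 4→9, due 51, tardiness 0
A: 9→17, due 40, tardiness 0
E: 17→29, due 22, tardiness 7
C: 29→44, due 50, tardiness 0
Sum = 0+0+0+7+0 = 7.
EDD (increasing due date): E D A C B.
E: 0→12, due 22, tardiness 0
D: 12→16, due 23, tardiness 0
A: 16→24, due 40, tardiness 0
C: 24→39, due 50, tardiness 0
B: 39→44, due 51, tardiness 0
Sum = 0+0+0+0+0 = 0.
Difference = 7 − 0 = 7.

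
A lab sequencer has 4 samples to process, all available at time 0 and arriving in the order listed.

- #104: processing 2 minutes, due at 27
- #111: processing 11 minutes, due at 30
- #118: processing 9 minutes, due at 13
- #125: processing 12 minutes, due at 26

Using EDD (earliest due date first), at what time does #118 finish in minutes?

9

EDD (increasing due date): #118 #125 #104 #111.
#118: 0→9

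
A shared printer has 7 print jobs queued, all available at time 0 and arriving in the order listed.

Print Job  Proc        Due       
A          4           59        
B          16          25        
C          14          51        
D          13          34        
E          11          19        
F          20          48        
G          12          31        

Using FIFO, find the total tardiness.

141

FIFO (arrival order): A B C D E F G.
A: 0→4, due 59, tardiness 0
B: 4→20, due 25, tardiness 0
C: 20→34, due 51, tardiness 0
D: 34→47, due 34, tardiness 13
E: 47→58, due 19, tardiness 39
F: 58→78, due 48, tardiness 30
G: 78→90, due 31, tardiness 59
Sum = 0+0+0+13+39+30+59 = 141.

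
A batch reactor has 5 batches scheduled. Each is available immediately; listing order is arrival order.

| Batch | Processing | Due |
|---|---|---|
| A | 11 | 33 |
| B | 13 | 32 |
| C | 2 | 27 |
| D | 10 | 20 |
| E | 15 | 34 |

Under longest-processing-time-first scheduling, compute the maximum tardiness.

LPT (decreasing processing time): E B A D C.
E: 0→15, due 34, tardiness 0
B: 15→28, due 32, tardiness 0
A: 28→39, due 33, tardiness 6
D: 39→49, due 20, tardiness 29
C: 49→51, due 27, tardiness 24
Maximum = 29.

29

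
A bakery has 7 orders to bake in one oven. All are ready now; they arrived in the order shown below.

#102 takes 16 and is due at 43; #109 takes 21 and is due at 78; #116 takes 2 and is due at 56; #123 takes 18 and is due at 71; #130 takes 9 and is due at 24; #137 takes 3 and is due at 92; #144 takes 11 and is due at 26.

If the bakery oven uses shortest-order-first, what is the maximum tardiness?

2

SPT (increasing processing time): #116 #137 #130 #144 #102 #123 #109.
#116: 0→2, due 56, tardiness 0
#137: 2→5, due 92, tardiness 0
#130: 5→14, due 24, tardiness 0
#144: 14→25, due 26, tardiness 0
#102: 25→41, due 43, tardiness 0
#123: 41→59, due 71, tardiness 0
#109: 59→80, due 78, tardiness 2
Maximum = 2.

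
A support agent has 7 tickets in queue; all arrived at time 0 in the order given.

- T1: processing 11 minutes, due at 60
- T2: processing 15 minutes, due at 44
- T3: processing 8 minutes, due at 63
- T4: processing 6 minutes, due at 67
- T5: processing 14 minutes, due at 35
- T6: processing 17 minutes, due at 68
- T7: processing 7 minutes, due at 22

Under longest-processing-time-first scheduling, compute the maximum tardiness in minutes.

LPT (decreasing processing time): T6 T2 T5 T1 T3 T7 T4.
T6: 0→17, due 68, tardiness 0
T2: 17→32, due 44, tardiness 0
T5: 32→46, due 35, tardiness 11
T1: 46→57, due 60, tardiness 0
T3: 57→65, due 63, tardiness 2
T7: 65→72, due 22, tardiness 50
T4: 72→78, due 67, tardiness 11
Maximum = 50.

50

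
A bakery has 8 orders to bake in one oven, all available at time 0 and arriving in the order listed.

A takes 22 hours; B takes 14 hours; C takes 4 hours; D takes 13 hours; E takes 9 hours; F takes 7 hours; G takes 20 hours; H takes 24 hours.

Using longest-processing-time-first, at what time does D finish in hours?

93

LPT (decreasing processing time): H A G B D E F C.
H: 0→24
A: 24→46
G: 46→66
B: 66→80
D: 80→93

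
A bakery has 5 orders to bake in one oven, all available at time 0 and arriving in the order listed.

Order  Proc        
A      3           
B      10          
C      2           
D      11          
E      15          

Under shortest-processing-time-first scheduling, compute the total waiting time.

SPT (increasing processing time): C A B D E.
C: waits 0, runs 0→2
A: waits 2, runs 2→5
B: waits 5, runs 5→15
D: waits 15, runs 15→26
E: waits 26, runs 26→41
Sum = 0+2+5+15+26 = 48.

48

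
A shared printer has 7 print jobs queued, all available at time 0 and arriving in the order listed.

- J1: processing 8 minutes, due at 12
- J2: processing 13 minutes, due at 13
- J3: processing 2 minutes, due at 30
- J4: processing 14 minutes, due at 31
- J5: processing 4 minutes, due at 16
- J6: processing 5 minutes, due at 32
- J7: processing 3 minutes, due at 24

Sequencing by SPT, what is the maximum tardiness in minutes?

SPT (increasing processing time): J3 J7 J5 J6 J1 J2 J4.
J3: 0→2, due 30, tardiness 0
J7: 2→5, due 24, tardiness 0
J5: 5→9, due 16, tardiness 0
J6: 9→14, due 32, tardiness 0
J1: 14→22, due 12, tardiness 10
J2: 22→35, due 13, tardiness 22
J4: 35→49, due 31, tardiness 18
Maximum = 22.

22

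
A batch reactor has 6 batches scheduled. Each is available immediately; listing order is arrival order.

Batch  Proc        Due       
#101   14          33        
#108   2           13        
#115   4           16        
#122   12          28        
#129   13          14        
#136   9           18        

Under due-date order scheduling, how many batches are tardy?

5

EDD (increasing due date): #108 #129 #115 #136 #122 #101.
#108: 0→2, due 13, tardiness 0
#129: 2→15, due 14, tardiness 1
#115: 15→19, due 16, tardiness 3
#136: 19→28, due 18, tardiness 10
#122: 28→40, due 28, tardiness 12
#101: 40→54, due 33, tardiness 21
Late batches: 5.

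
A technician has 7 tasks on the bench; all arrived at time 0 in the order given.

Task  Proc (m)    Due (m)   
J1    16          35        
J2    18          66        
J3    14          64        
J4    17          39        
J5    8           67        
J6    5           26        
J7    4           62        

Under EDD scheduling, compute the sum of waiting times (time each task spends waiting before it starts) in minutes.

236

EDD (increasing due date): J6 J1 J4 J7 J3 J2 J5.
J6: waits 0, runs 0→5
J1: waits 5, runs 5→21
J4: waits 21, runs 21→38
J7: waits 38, runs 38→42
J3: waits 42, runs 42→56
J2: waits 56, runs 56→74
J5: waits 74, runs 74→82
Sum = 0+5+21+38+42+56+74 = 236.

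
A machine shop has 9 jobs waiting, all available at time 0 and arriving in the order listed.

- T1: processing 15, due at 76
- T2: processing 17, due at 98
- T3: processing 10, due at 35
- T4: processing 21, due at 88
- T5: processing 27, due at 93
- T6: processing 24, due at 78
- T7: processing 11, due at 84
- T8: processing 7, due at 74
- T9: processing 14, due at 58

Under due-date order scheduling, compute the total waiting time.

EDD (increasing due date): T3 T9 T8 T1 T6 T7 T4 T5 T2.
T3: waits 0, runs 0→10
T9: waits 10, runs 10→24
T8: waits 24, runs 24→31
T1: waits 31, runs 31→46
T6: waits 46, runs 46→70
T7: waits 70, runs 70→81
T4: waits 81, runs 81→102
T5: waits 102, runs 102→129
T2: waits 129, runs 129→146
Sum = 0+10+24+31+46+70+81+102+129 = 493.

493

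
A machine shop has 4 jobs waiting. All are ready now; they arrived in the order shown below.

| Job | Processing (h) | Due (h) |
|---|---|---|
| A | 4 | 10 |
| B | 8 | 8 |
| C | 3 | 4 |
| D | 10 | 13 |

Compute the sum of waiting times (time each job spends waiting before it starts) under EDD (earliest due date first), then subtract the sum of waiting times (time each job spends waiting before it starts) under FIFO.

EDD (increasing due date): C B A D.
C: waits 0, runs 0→3
B: waits 3, runs 3→11
A: waits 11, runs 11→15
D: waits 15, runs 15→25
Sum = 0+3+11+15 = 29.
FIFO (arrival order): A B C D.
A: waits 0, runs 0→4
B: waits 4, runs 4→12
C: waits 12, runs 12→15
D: waits 15, runs 15→25
Sum = 0+4+12+15 = 31.
Difference = 29 − 31 = -2.

-2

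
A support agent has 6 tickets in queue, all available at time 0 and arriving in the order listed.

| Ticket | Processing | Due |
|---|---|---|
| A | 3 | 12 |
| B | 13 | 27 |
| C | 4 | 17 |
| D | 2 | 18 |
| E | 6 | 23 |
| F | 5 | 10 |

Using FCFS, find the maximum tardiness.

FIFO (arrival order): A B C D E F.
A: 0→3, due 12, tardiness 0
B: 3→16, due 27, tardiness 0
C: 16→20, due 17, tardiness 3
D: 20→22, due 18, tardiness 4
E: 22→28, due 23, tardiness 5
F: 28→33, due 10, tardiness 23
Maximum = 23.

23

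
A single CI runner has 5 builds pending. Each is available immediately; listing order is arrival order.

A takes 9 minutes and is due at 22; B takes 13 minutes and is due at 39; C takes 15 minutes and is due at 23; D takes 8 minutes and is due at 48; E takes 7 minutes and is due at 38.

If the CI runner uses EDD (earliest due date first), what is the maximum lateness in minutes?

5

EDD (increasing due date): A C E B D.
A: 0→9, due 22, lateness -13
C: 9→24, due 23, lateness 1
E: 24→31, due 38, lateness -7
B: 31→44, due 39, lateness 5
D: 44→52, due 48, lateness 4
Maximum = 5.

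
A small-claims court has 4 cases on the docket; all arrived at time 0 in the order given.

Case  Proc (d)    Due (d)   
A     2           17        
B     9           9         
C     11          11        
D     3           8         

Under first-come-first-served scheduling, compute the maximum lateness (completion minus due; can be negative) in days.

FIFO (arrival order): A B C D.
A: 0→2, due 17, lateness -15
B: 2→11, due 9, lateness 2
C: 11→22, due 11, lateness 11
D: 22→25, due 8, lateness 17
Maximum = 17.

17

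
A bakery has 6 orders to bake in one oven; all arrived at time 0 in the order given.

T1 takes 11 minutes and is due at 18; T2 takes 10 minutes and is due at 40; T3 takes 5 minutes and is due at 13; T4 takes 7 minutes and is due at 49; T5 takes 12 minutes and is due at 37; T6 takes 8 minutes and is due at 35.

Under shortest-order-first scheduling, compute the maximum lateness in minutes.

23

SPT (increasing processing time): T3 T4 T6 T2 T1 T5.
T3: 0→5, due 13, lateness -8
T4: 5→12, due 49, lateness -37
T6: 12→20, due 35, lateness -15
T2: 20→30, due 40, lateness -10
T1: 30→41, due 18, lateness 23
T5: 41→53, due 37, lateness 16
Maximum = 23.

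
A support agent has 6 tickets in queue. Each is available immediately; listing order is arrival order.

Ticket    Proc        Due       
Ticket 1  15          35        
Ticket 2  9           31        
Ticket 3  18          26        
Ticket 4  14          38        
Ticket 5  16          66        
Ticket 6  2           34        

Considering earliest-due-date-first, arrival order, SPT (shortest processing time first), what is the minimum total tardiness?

37

EDD (increasing due date): Ticket 3 Ticket 2 Ticket 6 Ticket 1 Ticket 4 Ticket 5.
Ticket 3: 0→18, due 26, tardiness 0
Ticket 2: 18→27, due 31, tardiness 0
Ticket 6: 27→29, due 34, tardiness 0
Ticket 1: 29→44, due 35, tardiness 9
Ticket 4: 44→58, due 38, tardiness 20
Ticket 5: 58→74, due 66, tardiness 8
Sum = 0+0+0+9+20+8 = 37.
FIFO (arrival order): Ticket 1 Ticket 2 Ticket 3 Ticket 4 Ticket 5 Ticket 6.
Ticket 1: 0→15, due 35, tardiness 0
Ticket 2: 15→24, due 31, tardiness 0
Ticket 3: 24→42, due 26, tardiness 16
Ticket 4: 42→56, due 38, tardiness 18
Ticket 5: 56→72, due 66, tardiness 6
Ticket 6: 72→74, due 34, tardiness 40
Sum = 0+0+16+18+6+40 = 80.
SPT (increasing processing time): Ticket 6 Ticket 2 Ticket 4 Ticket 1 Ticket 5 Ticket 3.
Ticket 6: 0→2, due 34, tardiness 0
Ticket 2: 2→11, due 31, tardiness 0
Ticket 4: 11→25, due 38, tardiness 0
Ticket 1: 25→40, due 35, tardiness 5
Ticket 5: 40→56, due 66, tardiness 0
Ticket 3: 56→74, due 26, tardiness 48
Sum = 0+0+0+5+0+48 = 53.
EDD 37, FIFO 80, SPT 53 → minimum 37.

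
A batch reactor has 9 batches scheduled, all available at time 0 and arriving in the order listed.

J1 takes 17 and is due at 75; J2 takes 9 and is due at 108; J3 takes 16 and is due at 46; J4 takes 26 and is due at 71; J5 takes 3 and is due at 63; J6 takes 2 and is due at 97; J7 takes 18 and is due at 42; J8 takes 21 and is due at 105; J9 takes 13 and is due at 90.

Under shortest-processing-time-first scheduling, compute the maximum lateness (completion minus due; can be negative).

54

SPT (increasing processing time): J6 J5 J2 J9 J3 J1 J7 J8 J4.
J6: 0→2, due 97, lateness -95
J5: 2→5, due 63, lateness -58
J2: 5→14, due 108, lateness -94
J9: 14→27, due 90, lateness -63
J3: 27→43, due 46, lateness -3
J1: 43→60, due 75, lateness -15
J7: 60→78, due 42, lateness 36
J8: 78→99, due 105, lateness -6
J4: 99→125, due 71, lateness 54
Maximum = 54.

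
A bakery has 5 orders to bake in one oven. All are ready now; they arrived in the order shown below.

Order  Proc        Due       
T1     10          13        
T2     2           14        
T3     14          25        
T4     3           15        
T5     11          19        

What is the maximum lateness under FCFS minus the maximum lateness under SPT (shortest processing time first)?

6

FIFO (arrival order): T1 T2 T3 T4 T5.
T1: 0→10, due 13, lateness -3
T2: 10→12, due 14, lateness -2
T3: 12→26, due 25, lateness 1
T4: 26→29, due 15, lateness 14
T5: 29→40, due 19, lateness 21
Maximum = 21.
SPT (increasing processing time): T2 T4 T1 T5 T3.
T2: 0→2, due 14, lateness -12
T4: 2→5, due 15, lateness -10
T1: 5→15, due 13, lateness 2
T5: 15→26, due 19, lateness 7
T3: 26→40, due 25, lateness 15
Maximum = 15.
Difference = 21 − 15 = 6.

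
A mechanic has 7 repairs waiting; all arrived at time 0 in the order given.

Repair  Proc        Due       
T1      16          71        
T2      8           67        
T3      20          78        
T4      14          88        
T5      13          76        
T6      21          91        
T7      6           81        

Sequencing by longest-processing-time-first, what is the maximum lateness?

LPT (decreasing processing time): T6 T3 T1 T4 T5 T2 T7.
T6: 0→21, due 91, lateness -70
T3: 21→41, due 78, lateness -37
T1: 41→57, due 71, lateness -14
T4: 57→71, due 88, lateness -17
T5: 71→84, due 76, lateness 8
T2: 84→92, due 67, lateness 25
T7: 92→98, due 81, lateness 17
Maximum = 25.

25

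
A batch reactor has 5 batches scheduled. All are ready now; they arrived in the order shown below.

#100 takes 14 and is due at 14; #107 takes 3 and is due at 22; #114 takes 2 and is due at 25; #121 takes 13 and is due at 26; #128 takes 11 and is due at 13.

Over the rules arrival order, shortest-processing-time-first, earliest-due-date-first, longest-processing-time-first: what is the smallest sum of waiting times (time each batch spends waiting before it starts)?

52

FIFO (arrival order): #100 #107 #114 #121 #128.
#100: waits 0, runs 0→14
#107: waits 14, runs 14→17
#114: waits 17, runs 17→19
#121: waits 19, runs 19→32
#128: waits 32, runs 32→43
Sum = 0+14+17+19+32 = 82.
SPT (increasing processing time): #114 #107 #128 #121 #100.
#114: waits 0, runs 0→2
#107: waits 2, runs 2→5
#128: waits 5, runs 5→16
#121: waits 16, runs 16→29
#100: waits 29, runs 29→43
Sum = 0+2+5+16+29 = 52.
EDD (increasing due date): #128 #100 #107 #114 #121.
#128: waits 0, runs 0→11
#100: waits 11, runs 11→25
#107: waits 25, runs 25→28
#114: waits 28, runs 28→30
#121: waits 30, runs 30→43
Sum = 0+11+25+28+30 = 94.
LPT (decreasing processing time): #100 #121 #128 #107 #114.
#100: waits 0, runs 0→14
#121: waits 14, runs 14→27
#128: waits 27, runs 27→38
#107: waits 38, runs 38→41
#114: waits 41, runs 41→43
Sum = 0+14+27+38+41 = 120.
FIFO 82, SPT 52, EDD 94, LPT 120 → minimum 52.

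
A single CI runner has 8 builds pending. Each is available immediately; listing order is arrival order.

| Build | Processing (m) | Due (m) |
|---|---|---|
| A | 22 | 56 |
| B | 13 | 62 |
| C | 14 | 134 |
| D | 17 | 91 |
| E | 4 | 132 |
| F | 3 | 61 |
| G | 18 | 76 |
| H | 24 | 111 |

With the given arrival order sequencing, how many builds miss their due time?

3

FIFO (arrival order): A B C D E F G H.
A: 0→22, due 56, tardiness 0
B: 22→35, due 62, tardiness 0
C: 35→49, due 134, tardiness 0
D: 49→66, due 91, tardiness 0
E: 66→70, due 132, tardiness 0
F: 70→73, due 61, tardiness 12
G: 73→91, due 76, tardiness 15
H: 91→115, due 111, tardiness 4
Late builds: 3.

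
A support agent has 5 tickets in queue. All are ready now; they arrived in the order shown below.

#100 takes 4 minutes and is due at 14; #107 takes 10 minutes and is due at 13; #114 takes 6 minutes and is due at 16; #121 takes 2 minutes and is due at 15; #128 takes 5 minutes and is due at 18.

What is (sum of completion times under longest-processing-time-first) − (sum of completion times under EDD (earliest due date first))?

LPT (decreasing processing time): #107 #114 #128 #100 #121.
#107: 0→10
#114: 10→16
#128: 16→21
#100: 21→25
#121: 25→27
Sum = 10+16+21+25+27 = 99.
EDD (increasing due date): #107 #100 #121 #114 #128.
#107: 0→10
#100: 10→14
#121: 14→16
#114: 16→22
#128: 22→27
Sum = 10+14+16+22+27 = 89.
Difference = 99 − 89 = 10.

10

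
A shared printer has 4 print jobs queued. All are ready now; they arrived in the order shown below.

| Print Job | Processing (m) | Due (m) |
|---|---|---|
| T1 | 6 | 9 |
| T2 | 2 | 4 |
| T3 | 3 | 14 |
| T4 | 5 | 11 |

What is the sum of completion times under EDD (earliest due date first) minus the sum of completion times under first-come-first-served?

-2

EDD (increasing due date): T2 T1 T4 T3.
T2: 0→2
T1: 2→8
T4: 8→13
T3: 13→16
Sum = 2+8+13+16 = 39.
FIFO (arrival order): T1 T2 T3 T4.
T1: 0→6
T2: 6→8
T3: 8→11
T4: 11→16
Sum = 6+8+11+16 = 41.
Difference = 39 − 41 = -2.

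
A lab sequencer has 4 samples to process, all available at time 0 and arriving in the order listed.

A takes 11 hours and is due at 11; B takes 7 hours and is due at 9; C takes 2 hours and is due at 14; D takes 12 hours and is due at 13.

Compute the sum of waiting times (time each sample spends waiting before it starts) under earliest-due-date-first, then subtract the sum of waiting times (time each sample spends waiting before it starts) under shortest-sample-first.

24

EDD (increasing due date): B A D C.
B: waits 0, runs 0→7
A: waits 7, runs 7→18
D: waits 18, runs 18→30
C: waits 30, runs 30→32
Sum = 0+7+18+30 = 55.
SPT (increasing processing time): C B A D.
C: waits 0, runs 0→2
B: waits 2, runs 2→9
A: waits 9, runs 9→20
D: waits 20, runs 20→32
Sum = 0+2+9+20 = 31.
Difference = 55 − 31 = 24.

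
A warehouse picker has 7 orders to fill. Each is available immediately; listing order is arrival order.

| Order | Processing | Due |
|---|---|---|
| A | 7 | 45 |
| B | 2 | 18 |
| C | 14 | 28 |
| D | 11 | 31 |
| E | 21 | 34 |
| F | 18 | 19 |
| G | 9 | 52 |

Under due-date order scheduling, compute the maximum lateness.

EDD (increasing due date): B F C D E A G.
B: 0→2, due 18, lateness -16
F: 2→20, due 19, lateness 1
C: 20→34, due 28, lateness 6
D: 34→45, due 31, lateness 14
E: 45→66, due 34, lateness 32
A: 66→73, due 45, lateness 28
G: 73→82, due 52, lateness 30
Maximum = 32.

32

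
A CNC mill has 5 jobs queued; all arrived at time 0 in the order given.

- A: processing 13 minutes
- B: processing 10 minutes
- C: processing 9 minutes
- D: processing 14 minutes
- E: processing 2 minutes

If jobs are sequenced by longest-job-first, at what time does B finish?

37

LPT (decreasing processing time): D A B C E.
D: 0→14
A: 14→27
B: 27→37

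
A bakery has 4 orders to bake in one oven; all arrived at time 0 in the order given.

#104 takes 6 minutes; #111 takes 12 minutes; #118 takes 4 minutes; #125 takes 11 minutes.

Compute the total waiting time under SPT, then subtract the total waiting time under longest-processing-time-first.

SPT (increasing processing time): #118 #104 #125 #111.
#118: waits 0, runs 0→4
#104: waits 4, runs 4→10
#125: waits 10, runs 10→21
#111: waits 21, runs 21→33
Sum = 0+4+10+21 = 35.
LPT (decreasing processing time): #111 #125 #104 #118.
#111: waits 0, runs 0→12
#125: waits 12, runs 12→23
#104: waits 23, runs 23→29
#118: waits 29, runs 29→33
Sum = 0+12+23+29 = 64.
Difference = 35 − 64 = -29.

-29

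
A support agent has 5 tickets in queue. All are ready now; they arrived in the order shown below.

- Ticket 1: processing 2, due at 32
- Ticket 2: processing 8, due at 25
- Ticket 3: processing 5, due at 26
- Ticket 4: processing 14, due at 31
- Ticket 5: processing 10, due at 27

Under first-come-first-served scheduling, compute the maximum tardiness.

12

FIFO (arrival order): Ticket 1 Ticket 2 Ticket 3 Ticket 4 Ticket 5.
Ticket 1: 0→2, due 32, tardiness 0
Ticket 2: 2→10, due 25, tardiness 0
Ticket 3: 10→15, due 26, tardiness 0
Ticket 4: 15→29, due 31, tardiness 0
Ticket 5: 29→39, due 27, tardiness 12
Maximum = 12.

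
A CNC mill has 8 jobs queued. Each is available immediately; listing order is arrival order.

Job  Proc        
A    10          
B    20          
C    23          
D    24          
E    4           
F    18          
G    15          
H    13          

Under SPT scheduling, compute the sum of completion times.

SPT (increasing processing time): E A H G F B C D.
E: 0→4
A: 4→14
H: 14→27
G: 27→42
F: 42→60
B: 60→80
C: 80→103
D: 103→127
Sum = 4+14+27+42+60+80+103+127 = 457.

457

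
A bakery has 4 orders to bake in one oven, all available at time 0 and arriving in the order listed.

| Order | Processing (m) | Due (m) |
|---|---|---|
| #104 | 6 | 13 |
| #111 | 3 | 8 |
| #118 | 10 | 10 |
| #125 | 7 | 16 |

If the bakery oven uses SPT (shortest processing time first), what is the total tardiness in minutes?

SPT (increasing processing time): #111 #104 #125 #118.
#111: 0→3, due 8, tardiness 0
#104: 3→9, due 13, tardiness 0
#125: 9→16, due 16, tardiness 0
#118: 16→26, due 10, tardiness 16
Sum = 0+0+0+16 = 16.

16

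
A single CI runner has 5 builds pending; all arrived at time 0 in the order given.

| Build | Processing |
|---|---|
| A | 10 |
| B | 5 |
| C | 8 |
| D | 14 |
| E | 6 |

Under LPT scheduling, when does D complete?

LPT (decreasing processing time): D A C E B.
D: 0→14

14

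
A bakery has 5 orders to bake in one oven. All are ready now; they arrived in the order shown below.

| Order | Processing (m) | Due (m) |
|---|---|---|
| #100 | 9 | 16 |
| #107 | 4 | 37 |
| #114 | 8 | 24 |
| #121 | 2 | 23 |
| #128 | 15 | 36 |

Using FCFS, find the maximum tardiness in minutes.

2

FIFO (arrival order): #100 #107 #114 #121 #128.
#100: 0→9, due 16, tardiness 0
#107: 9→13, due 37, tardiness 0
#114: 13→21, due 24, tardiness 0
#121: 21→23, due 23, tardiness 0
#128: 23→38, due 36, tardiness 2
Maximum = 2.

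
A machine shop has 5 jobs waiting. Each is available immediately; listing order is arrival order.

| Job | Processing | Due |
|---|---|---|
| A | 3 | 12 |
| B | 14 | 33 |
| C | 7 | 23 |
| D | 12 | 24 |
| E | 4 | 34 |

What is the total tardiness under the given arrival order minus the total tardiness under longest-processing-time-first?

FIFO (arrival order): A B C D E.
A: 0→3, due 12, tardiness 0
B: 3→17, due 33, tardiness 0
C: 17→24, due 23, tardiness 1
D: 24→36, due 24, tardiness 12
E: 36→40, due 34, tardiness 6
Sum = 0+0+1+12+6 = 19.
LPT (decreasing processing time): B D C E A.
B: 0→14, due 33, tardiness 0
D: 14→26, due 24, tardiness 2
C: 26→33, due 23, tardiness 10
E: 33→37, due 34, tardiness 3
A: 37→40, due 12, tardiness 28
Sum = 0+2+10+3+28 = 43.
Difference = 19 − 43 = -24.

-24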